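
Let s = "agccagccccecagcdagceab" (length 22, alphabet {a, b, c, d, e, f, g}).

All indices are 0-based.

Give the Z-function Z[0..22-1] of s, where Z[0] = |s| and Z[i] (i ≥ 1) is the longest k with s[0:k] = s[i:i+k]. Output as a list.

[22, 0, 0, 0, 4, 0, 0, 0, 0, 0, 0, 0, 3, 0, 0, 0, 3, 0, 0, 0, 1, 0]

Z[0]=22
i=1: outside box; Z[1]=0
i=2: outside box; Z[2]=0
i=3: outside box; Z[3]=0
i=4: outside box; Z[4]=4 grow→box=[4,8)
i=5: min(r-i=3, Z[1]=0)=0; Z[5]=0
i=6: min(r-i=2, Z[2]=0)=0; Z[6]=0
i=7: min(r-i=1, Z[3]=0)=0; Z[7]=0
i=8: outside box; Z[8]=0
i=9: outside box; Z[9]=0
i=10: outside box; Z[10]=0
i=11: outside box; Z[11]=0
i=12: outside box; Z[12]=3 grow→box=[12,15)
i=13: min(r-i=2, Z[1]=0)=0; Z[13]=0
i=14: min(r-i=1, Z[2]=0)=0; Z[14]=0
i=15: outside box; Z[15]=0
i=16: outside box; Z[16]=3 grow→box=[16,19)
i=17: min(r-i=2, Z[1]=0)=0; Z[17]=0
i=18: min(r-i=1, Z[2]=0)=0; Z[18]=0
i=19: outside box; Z[19]=0
i=20: outside box; Z[20]=1 grow→box=[20,21)
i=21: outside box; Z[21]=0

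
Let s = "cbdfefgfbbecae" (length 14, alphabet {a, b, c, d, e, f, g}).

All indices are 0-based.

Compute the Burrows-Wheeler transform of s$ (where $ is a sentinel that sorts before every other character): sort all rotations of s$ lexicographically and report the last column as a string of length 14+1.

rank  rotation         last
    0  $cbdfefgfbbecae  e
    1  ae$cbdfefgfbbec  c
    2  bbecae$cbdfefgf  f
    3  bdfefgfbbecae$c  c
    4  becae$cbdfefgfb  b
    5  cae$cbdfefgfbbe  e
    6  cbdfefgfbbecae$  $
    7  dfefgfbbecae$cb  b
    8  e$cbdfefgfbbeca  a
    9  ecae$cbdfefgfbb  b
   10  efgfbbecae$cbdf  f
   11  fbbecae$cbdfefg  g
   12  fefgfbbecae$cbd  d
   13  fgfbbecae$cbdfe  e
   14  gfbbecae$cbdfef  f

ecfcbe$babfgdef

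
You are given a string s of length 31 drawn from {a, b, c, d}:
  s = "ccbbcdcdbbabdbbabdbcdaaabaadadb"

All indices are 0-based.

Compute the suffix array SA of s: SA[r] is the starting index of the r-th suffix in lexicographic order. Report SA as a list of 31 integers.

rank→(start, suffix):
  0 → (21, 'aaabaadadb')
  1 → (22, 'aabaadadb')
  2 → (25, 'aadadb')
  3 → (23, 'abaadadb')
  4 → (10, 'abdbbabdbcdaaabaadadb')
  5 → (15, 'abdbcdaaabaadadb')
  6 → (26, 'adadb')
  7 → (28, 'adb')
  8 → (30, 'b')
  9 → (24, 'baadadb')
  10 → (9, 'babdbbabdbcdaaabaadadb')
  11 → (14, 'babdbcdaaabaadadb')
  12 → (8, 'bbabdbbabdbcdaaabaadadb')
  13 → (13, 'bbabdbcdaaabaadadb')
  14 → (2, 'bbcdcdbbabdbbabdbcdaaabaadadb')
  15 → (18, 'bcdaaabaadadb')
  16 → (3, 'bcdcdbbabdbbabdbcdaaabaadadb')
  17 → (11, 'bdbbabdbcdaaabaadadb')
  18 → (16, 'bdbcdaaabaadadb')
  19 → (1, 'cbbcdcdbbabdbbabdbcdaaabaadadb')
  20 → (0, 'ccbbcdcdbbabdbbabdbcdaaabaadadb')
  21 → (19, 'cdaaabaadadb')
  22 → (6, 'cdbbabdbbabdbcdaaabaadadb')
  23 → (4, 'cdcdbbabdbbabdbcdaaabaadadb')
  24 → (20, 'daaabaadadb')
  25 → (27, 'dadb')
  26 → (29, 'db')
  27 → (7, 'dbbabdbbabdbcdaaabaadadb')
  28 → (12, 'dbbabdbcdaaabaadadb')
  29 → (17, 'dbcdaaabaadadb')
  30 → (5, 'dcdbbabdbbabdbcdaaabaadadb')

[21, 22, 25, 23, 10, 15, 26, 28, 30, 24, 9, 14, 8, 13, 2, 18, 3, 11, 16, 1, 0, 19, 6, 4, 20, 27, 29, 7, 12, 17, 5]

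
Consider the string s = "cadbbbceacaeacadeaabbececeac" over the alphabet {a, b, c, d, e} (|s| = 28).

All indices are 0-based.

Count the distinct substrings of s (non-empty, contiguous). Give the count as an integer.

362

sorted suffixes:
  #0 SA[0]=17  'aabbececeac'
  #1 SA[1]=18  'abbececeac'
  #2 SA[2]=26  'ac'
  #3 SA[3]=12  'acadeaabbececeac'
  #4 SA[4]=8  'acaeacadeaabbececeac'
  #5 SA[5]=1  'adbbbceacaeacadeaabbececeac'
  #6 SA[6]=14  'adeaabbececeac'
  #7 SA[7]=10  'aeacadeaabbececeac'
  #8 SA[8]=3  'bbbceacaeacadeaabbececeac'
  #9 SA[9]=4  'bbceacaeacadeaabbececeac'
  #10 SA[10]=19  'bbececeac'
  #11 SA[11]=5  'bceacaeacadeaabbececeac'
  #12 SA[12]=20  'bececeac'
  #13 SA[13]=27  'c'
  #14 SA[14]=0  'cadbbbceacaeacadeaabbececeac'
  #15 SA[15]=13  'cadeaabbececeac'
  #16 SA[16]=9  'caeacadeaabbececeac'
  #17 SA[17]=24  'ceac'
  #18 SA[18]=6  'ceacaeacadeaabbececeac'
  #19 SA[19]=22  'ceceac'
  #20 SA[20]=2  'dbbbceacaeacadeaabbececeac'
  #21 SA[21]=15  'deaabbececeac'
  #22 SA[22]=16  'eaabbececeac'
  #23 SA[23]=25  'eac'
  #24 SA[24]=11  'eacadeaabbececeac'
  #25 SA[25]=7  'eacaeacadeaabbececeac'
  #26 SA[26]=23  'eceac'
  #27 SA[27]=21  'ececeac'

SA = [17, 18, 26, 12, 8, 1, 14, 10, 3, 4, 19, 5, 20, 27, 0, 13, 9, 24, 6, 22, 2, 15, 16, 25, 11, 7, 23, 21]
[i] adj suffixes → lcp
  [1] 17/18 → 1 ('a')
  [2] 18/26 → 1 ('a')
  [3] 26/12 → 2 ('ac')
  [4] 12/8 → 3 ('aca')
  [5] 8/1 → 1 ('a')
  [6] 1/14 → 2 ('ad')
  [7] 14/10 → 1 ('a')
  [8] 10/3 → 0 ('')
  [9] 3/4 → 2 ('bb')
  [10] 4/19 → 2 ('bb')
  [11] 19/5 → 1 ('b')
  [12] 5/20 → 1 ('b')
  [13] 20/27 → 0 ('')
  [14] 27/0 → 1 ('c')
  [15] 0/13 → 3 ('cad')
  [16] 13/9 → 2 ('ca')
  [17] 9/24 → 1 ('c')
  [18] 24/6 → 4 ('ceac')
  [19] 6/22 → 2 ('ce')
  [20] 22/2 → 0 ('')
  [21] 2/15 → 1 ('d')
  [22] 15/16 → 0 ('')
  [23] 16/25 → 2 ('ea')
  [24] 25/11 → 3 ('eac')
  [25] 11/7 → 4 ('eaca')
  [26] 7/23 → 1 ('e')
  [27] 23/21 → 3 ('ece')

n(n+1)/2 = 28·29/2 = 406
Σ LCP = 0 + 1 + 1 + 2 + 3 + 1 + 2 + 1 + 0 + 2 + 2 + 1 + 1 + 0 + 1 + 3 + 2 + 1 + 4 + 2 + 0 + 1 + 0 + 2 + 3 + 4 + 1 + 3 = 44
distinct = 406 − 44 = 362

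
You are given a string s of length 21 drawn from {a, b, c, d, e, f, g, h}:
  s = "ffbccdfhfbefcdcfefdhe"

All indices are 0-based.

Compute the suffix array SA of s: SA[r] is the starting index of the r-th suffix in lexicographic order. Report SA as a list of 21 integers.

sorted suffixes:
  #0 SA[0]=2  'bccdfhfbefcdcfefdhe'
  #1 SA[1]=9  'befcdcfefdhe'
  #2 SA[2]=3  'ccdfhfbefcdcfefdhe'
  #3 SA[3]=12  'cdcfefdhe'
  #4 SA[4]=4  'cdfhfbefcdcfefdhe'
  #5 SA[5]=14  'cfefdhe'
  #6 SA[6]=13  'dcfefdhe'
  #7 SA[7]=5  'dfhfbefcdcfefdhe'
  #8 SA[8]=18  'dhe'
  #9 SA[9]=20  'e'
  #10 SA[10]=10  'efcdcfefdhe'
  #11 SA[11]=16  'efdhe'
  #12 SA[12]=1  'fbccdfhfbefcdcfefdhe'
  #13 SA[13]=8  'fbefcdcfefdhe'
  #14 SA[14]=11  'fcdcfefdhe'
  #15 SA[15]=17  'fdhe'
  #16 SA[16]=15  'fefdhe'
  #17 SA[17]=0  'ffbccdfhfbefcdcfefdhe'
  #18 SA[18]=6  'fhfbefcdcfefdhe'
  #19 SA[19]=19  'he'
  #20 SA[20]=7  'hfbefcdcfefdhe'

[2, 9, 3, 12, 4, 14, 13, 5, 18, 20, 10, 16, 1, 8, 11, 17, 15, 0, 6, 19, 7]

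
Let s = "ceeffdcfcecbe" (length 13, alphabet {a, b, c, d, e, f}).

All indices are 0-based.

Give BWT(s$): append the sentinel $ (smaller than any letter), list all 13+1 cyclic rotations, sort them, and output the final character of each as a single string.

rank  rotation        last
    0  $ceeffdcfcecbe  e
    1  be$ceeffdcfcec  c
    2  cbe$ceeffdcfce  e
    3  cecbe$ceeffdcf  f
    4  ceeffdcfcecbe$  $
    5  cfcecbe$ceeffd  d
    6  dcfcecbe$ceeff  f
    7  e$ceeffdcfcecb  b
    8  ecbe$ceeffdcfc  c
    9  eeffdcfcecbe$c  c
   10  effdcfcecbe$ce  e
   11  fcecbe$ceeffdc  c
   12  fdcfcecbe$ceef  f
   13  ffdcfcecbe$cee  e

ecef$dfbccecfe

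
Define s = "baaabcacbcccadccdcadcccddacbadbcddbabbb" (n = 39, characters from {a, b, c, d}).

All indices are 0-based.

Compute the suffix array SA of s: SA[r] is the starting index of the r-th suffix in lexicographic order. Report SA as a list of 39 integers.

[1, 2, 35, 3, 25, 6, 28, 18, 12, 38, 0, 34, 27, 37, 36, 4, 8, 30, 5, 17, 11, 26, 7, 10, 9, 20, 14, 21, 15, 22, 31, 24, 33, 29, 16, 19, 13, 23, 32]

rank→(start, suffix):
  0 → (1, 'aaabcacbcccadccdcadcccddacbadbcddbabbb')
  1 → (2, 'aabcacbcccadccdcadcccddacbadbcddbabbb')
  2 → (35, 'abbb')
  3 → (3, 'abcacbcccadccdcadcccddacbadbcddbabbb')
  4 → (25, 'acbadbcddbabbb')
  5 → (6, 'acbcccadccdcadcccddacbadbcddbabbb')
  6 → (28, 'adbcddbabbb')
  7 → (18, 'adcccddacbadbcddbabbb')
  8 → (12, 'adccdcadcccddacbadbcddbabbb')
  9 → (38, 'b')
  10 → (0, 'baaabcacbcccadccdcadcccddacbadbcddbabbb')
  11 → (34, 'babbb')
  12 → (27, 'badbcddbabbb')
  13 → (37, 'bb')
  14 → (36, 'bbb')
  15 → (4, 'bcacbcccadccdcadcccddacbadbcddbabbb')
  16 → (8, 'bcccadccdcadcccddacbadbcddbabbb')
  17 → (30, 'bcddbabbb')
  18 → (5, 'cacbcccadccdcadcccddacbadbcddbabbb')
  19 → (17, 'cadcccddacbadbcddbabbb')
  20 → (11, 'cadccdcadcccddacbadbcddbabbb')
  21 → (26, 'cbadbcddbabbb')
  22 → (7, 'cbcccadccdcadcccddacbadbcddbabbb')
  23 → (10, 'ccadccdcadcccddacbadbcddbabbb')
  24 → (9, 'cccadccdcadcccddacbadbcddbabbb')
  25 → (20, 'cccddacbadbcddbabbb')
  26 → (14, 'ccdcadcccddacbadbcddbabbb')
  27 → (21, 'ccddacbadbcddbabbb')
  28 → (15, 'cdcadcccddacbadbcddbabbb')
  29 → (22, 'cddacbadbcddbabbb')
  30 → (31, 'cddbabbb')
  31 → (24, 'dacbadbcddbabbb')
  32 → (33, 'dbabbb')
  33 → (29, 'dbcddbabbb')
  34 → (16, 'dcadcccddacbadbcddbabbb')
  35 → (19, 'dcccddacbadbcddbabbb')
  36 → (13, 'dccdcadcccddacbadbcddbabbb')
  37 → (23, 'ddacbadbcddbabbb')
  38 → (32, 'ddbabbb')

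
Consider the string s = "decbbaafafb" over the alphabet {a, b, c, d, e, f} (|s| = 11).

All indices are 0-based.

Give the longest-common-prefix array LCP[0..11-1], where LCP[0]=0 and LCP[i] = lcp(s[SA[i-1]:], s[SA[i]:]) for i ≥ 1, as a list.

[0, 1, 2, 0, 1, 1, 0, 0, 0, 0, 1]

rank→(start, suffix):
  0 → (5, 'aafafb')
  1 → (6, 'afafb')
  2 → (8, 'afb')
  3 → (10, 'b')
  4 → (4, 'baafafb')
  5 → (3, 'bbaafafb')
  6 → (2, 'cbbaafafb')
  7 → (0, 'decbbaafafb')
  8 → (1, 'ecbbaafafb')
  9 → (7, 'fafb')
  10 → (9, 'fb')

SA = [5, 6, 8, 10, 4, 3, 2, 0, 1, 7, 9]
i: (SA[i-1],SA[i]) lcp shared
  1: (5,6) 1 'a'
  2: (6,8) 2 'af'
  3: (8,10) 0 ''
  4: (10,4) 1 'b'
  5: (4,3) 1 'b'
  6: (3,2) 0 ''
  7: (2,0) 0 ''
  8: (0,1) 0 ''
  9: (1,7) 0 ''
  10: (7,9) 1 'f'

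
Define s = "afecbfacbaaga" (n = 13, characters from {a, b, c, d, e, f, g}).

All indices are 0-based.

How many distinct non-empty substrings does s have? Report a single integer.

83

sorted suffixes:
  #0 SA[0]=12  'a'
  #1 SA[1]=9  'aaga'
  #2 SA[2]=6  'acbaaga'
  #3 SA[3]=0  'afecbfacbaaga'
  #4 SA[4]=10  'aga'
  #5 SA[5]=8  'baaga'
  #6 SA[6]=4  'bfacbaaga'
  #7 SA[7]=7  'cbaaga'
  #8 SA[8]=3  'cbfacbaaga'
  #9 SA[9]=2  'ecbfacbaaga'
  #10 SA[10]=5  'facbaaga'
  #11 SA[11]=1  'fecbfacbaaga'
  #12 SA[12]=11  'ga'

SA = [12, 9, 6, 0, 10, 8, 4, 7, 3, 2, 5, 1, 11]
i: (SA[i-1],SA[i]) lcp shared
  1: (12,9) 1 'a'
  2: (9,6) 1 'a'
  3: (6,0) 1 'a'
  4: (0,10) 1 'a'
  5: (10,8) 0 ''
  6: (8,4) 1 'b'
  7: (4,7) 0 ''
  8: (7,3) 2 'cb'
  9: (3,2) 0 ''
  10: (2,5) 0 ''
  11: (5,1) 1 'f'
  12: (1,11) 0 ''

n(n+1)/2 = 13·14/2 = 91
Σ LCP = 0 + 1 + 1 + 1 + 1 + 0 + 1 + 0 + 2 + 0 + 0 + 1 + 0 = 8
distinct = 91 − 8 = 83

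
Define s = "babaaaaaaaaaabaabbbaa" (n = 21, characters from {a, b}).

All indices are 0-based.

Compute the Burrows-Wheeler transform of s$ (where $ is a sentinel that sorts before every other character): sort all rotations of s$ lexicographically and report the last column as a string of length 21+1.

aabbaaaaaaaabbaabaa$ba

rank  rotation                last
    0  $babaaaaaaaaaabaabbbaa  a
    1  a$babaaaaaaaaaabaabbba  a
    2  aa$babaaaaaaaaaabaabbb  b
    3  aaaaaaaaaabaabbbaa$bab  b
    4  aaaaaaaaabaabbbaa$baba  a
    5  aaaaaaaabaabbbaa$babaa  a
    6  aaaaaaabaabbbaa$babaaa  a
    7  aaaaaabaabbbaa$babaaaa  a
    8  aaaaabaabbbaa$babaaaaa  a
    9  aaaabaabbbaa$babaaaaaa  a
   10  aaabaabbbaa$babaaaaaaa  a
   11  aabaabbbaa$babaaaaaaaa  a
   12  aabbbaa$babaaaaaaaaaab  b
   13  abaaaaaaaaaabaabbbaa$b  b
   14  abaabbbaa$babaaaaaaaaa  a
   15  abbbaa$babaaaaaaaaaaba  a
   16  baa$babaaaaaaaaaabaabb  b
   17  baaaaaaaaaabaabbbaa$ba  a
   18  baabbbaa$babaaaaaaaaaa  a
   19  babaaaaaaaaaabaabbbaa$  $
   20  bbaa$babaaaaaaaaaabaab  b
   21  bbbaa$babaaaaaaaaaabaa  a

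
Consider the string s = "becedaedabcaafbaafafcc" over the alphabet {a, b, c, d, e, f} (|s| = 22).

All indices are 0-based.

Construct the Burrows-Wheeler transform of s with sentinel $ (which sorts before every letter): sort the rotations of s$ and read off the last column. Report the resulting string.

cbcddaaffa$cbfeeebacaaa

rank  rotation                 last
    0  $becedaedabcaafbaafafcc  c
    1  aafafcc$becedaedabcaafb  b
    2  aafbaafafcc$becedaedabc  c
    3  abcaafbaafafcc$becedaed  d
    4  aedabcaafbaafafcc$beced  d
    5  afafcc$becedaedabcaafba  a
    6  afbaafafcc$becedaedabca  a
    7  afcc$becedaedabcaafbaaf  f
    8  baafafcc$becedaedabcaaf  f
    9  bcaafbaafafcc$becedaeda  a
   10  becedaedabcaafbaafafcc$  $
   11  c$becedaedabcaafbaafafc  c
   12  caafbaafafcc$becedaedab  b
   13  cc$becedaedabcaafbaafaf  f
   14  cedaedabcaafbaafafcc$be  e
   15  dabcaafbaafafcc$becedae  e
   16  daedabcaafbaafafcc$bece  e
   17  ecedaedabcaafbaafafcc$b  b
   18  edabcaafbaafafcc$beceda  a
   19  edaedabcaafbaafafcc$bec  c
   20  fafcc$becedaedabcaafbaa  a
   21  fbaafafcc$becedaedabcaa  a
   22  fcc$becedaedabcaafbaafa  a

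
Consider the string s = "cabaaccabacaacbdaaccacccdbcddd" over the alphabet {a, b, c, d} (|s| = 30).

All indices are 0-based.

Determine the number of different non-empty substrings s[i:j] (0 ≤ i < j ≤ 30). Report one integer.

rank | idx | suffix
   0 |  11 | aacbdaaccacccdbcddd
   1 |   3 | aaccabacaacbdaaccacccdbcddd
   2 |  16 | aaccacccdbcddd
   3 |   1 | abaaccabacaacbdaaccacccdbcddd
   4 |   7 | abacaacbdaaccacccdbcddd
   5 |   9 | acaacbdaaccacccdbcddd
   6 |  12 | acbdaaccacccdbcddd
   7 |   4 | accabacaacbdaaccacccdbcddd
   8 |  17 | accacccdbcddd
   9 |  20 | acccdbcddd
  10 |   2 | baaccabacaacbdaaccacccdbcddd
  11 |   8 | bacaacbdaaccacccdbcddd
  12 |  25 | bcddd
  13 |  14 | bdaaccacccdbcddd
  14 |  10 | caacbdaaccacccdbcddd
  15 |   0 | cabaaccabacaacbdaaccacccdbcddd
  16 |   6 | cabacaacbdaaccacccdbcddd
  17 |  19 | cacccdbcddd
  18 |  13 | cbdaaccacccdbcddd
  19 |   5 | ccabacaacbdaaccacccdbcddd
  20 |  18 | ccacccdbcddd
  21 |  21 | cccdbcddd
  22 |  22 | ccdbcddd
  23 |  23 | cdbcddd
  24 |  26 | cddd
  25 |  29 | d
  26 |  15 | daaccacccdbcddd
  27 |  24 | dbcddd
  28 |  28 | dd
  29 |  27 | ddd

SA = [11, 3, 16, 1, 7, 9, 12, 4, 17, 20, 2, 8, 25, 14, 10, 0, 6, 19, 13, 5, 18, 21, 22, 23, 26, 29, 15, 24, 28, 27]
rank  pair      lcp
   1  s[11:],s[3:]  3  'aac'
   2  s[3:],s[16:]  5  'aacca'
   3  s[16:],s[1:]  1  'a'
   4  s[1:],s[7:]  3  'aba'
   5  s[7:],s[9:]  1  'a'
   6  s[9:],s[12:]  2  'ac'
   7  s[12:],s[4:]  2  'ac'
   8  s[4:],s[17:]  4  'acca'
   9  s[17:],s[20:]  3  'acc'
  10  s[20:],s[2:]  0  ''
  11  s[2:],s[8:]  2  'ba'
  12  s[8:],s[25:]  1  'b'
  13  s[25:],s[14:]  1  'b'
  14  s[14:],s[10:]  0  ''
  15  s[10:],s[0:]  2  'ca'
  16  s[0:],s[6:]  4  'caba'
  17  s[6:],s[19:]  2  'ca'
  18  s[19:],s[13:]  1  'c'
  19  s[13:],s[5:]  1  'c'
  20  s[5:],s[18:]  3  'cca'
  21  s[18:],s[21:]  2  'cc'
  22  s[21:],s[22:]  2  'cc'
  23  s[22:],s[23:]  1  'c'
  24  s[23:],s[26:]  2  'cd'
  25  s[26:],s[29:]  0  ''
  26  s[29:],s[15:]  1  'd'
  27  s[15:],s[24:]  1  'd'
  28  s[24:],s[28:]  1  'd'
  29  s[28:],s[27:]  2  'dd'

n(n+1)/2 = 30·31/2 = 465
Σ LCP = 0 + 3 + 5 + 1 + 3 + 1 + 2 + 2 + 4 + 3 + 0 + 2 + 1 + 1 + 0 + 2 + 4 + 2 + 1 + 1 + 3 + 2 + 2 + 1 + 2 + 0 + 1 + 1 + 1 + 2 = 53
distinct = 465 − 53 = 412

412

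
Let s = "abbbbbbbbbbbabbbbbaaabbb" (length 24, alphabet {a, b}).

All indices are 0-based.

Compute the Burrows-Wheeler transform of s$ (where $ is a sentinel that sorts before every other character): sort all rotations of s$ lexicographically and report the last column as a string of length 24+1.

bbaab$bbbbbbabbbbabbbbbba

rank  rotation                   last
    0  $abbbbbbbbbbbabbbbbaaabbb  b
    1  aaabbb$abbbbbbbbbbbabbbbb  b
    2  aabbb$abbbbbbbbbbbabbbbba  a
    3  abbb$abbbbbbbbbbbabbbbbaa  a
    4  abbbbbaaabbb$abbbbbbbbbbb  b
    5  abbbbbbbbbbbabbbbbaaabbb$  $
    6  b$abbbbbbbbbbbabbbbbaaabb  b
    7  baaabbb$abbbbbbbbbbbabbbb  b
    8  babbbbbaaabbb$abbbbbbbbbb  b
    9  bb$abbbbbbbbbbbabbbbbaaab  b
   10  bbaaabbb$abbbbbbbbbbbabbb  b
   11  bbabbbbbaaabbb$abbbbbbbbb  b
   12  bbb$abbbbbbbbbbbabbbbbaaa  a
   13  bbbaaabbb$abbbbbbbbbbbabb  b
   14  bbbabbbbbaaabbb$abbbbbbbb  b
   15  bbbbaaabbb$abbbbbbbbbbbab  b
   16  bbbbabbbbbaaabbb$abbbbbbb  b
   17  bbbbbaaabbb$abbbbbbbbbbba  a
   18  bbbbbabbbbbaaabbb$abbbbbb  b
   19  bbbbbbabbbbbaaabbb$abbbbb  b
   20  bbbbbbbabbbbbaaabbb$abbbb  b
   21  bbbbbbbbabbbbbaaabbb$abbb  b
   22  bbbbbbbbbabbbbbaaabbb$abb  b
   23  bbbbbbbbbbabbbbbaaabbb$ab  b
   24  bbbbbbbbbbbabbbbbaaabbb$a  a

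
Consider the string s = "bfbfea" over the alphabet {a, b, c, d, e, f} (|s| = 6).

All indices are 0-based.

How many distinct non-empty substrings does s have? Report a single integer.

18

sorted suffixes:
  #0 SA[0]=5  'a'
  #1 SA[1]=0  'bfbfea'
  #2 SA[2]=2  'bfea'
  #3 SA[3]=4  'ea'
  #4 SA[4]=1  'fbfea'
  #5 SA[5]=3  'fea'

SA = [5, 0, 2, 4, 1, 3]
i: (SA[i-1],SA[i]) lcp shared
  1: (5,0) 0 ''
  2: (0,2) 2 'bf'
  3: (2,4) 0 ''
  4: (4,1) 0 ''
  5: (1,3) 1 'f'

n(n+1)/2 = 6·7/2 = 21
Σ LCP = 0 + 0 + 2 + 0 + 0 + 1 = 3
distinct = 21 − 3 = 18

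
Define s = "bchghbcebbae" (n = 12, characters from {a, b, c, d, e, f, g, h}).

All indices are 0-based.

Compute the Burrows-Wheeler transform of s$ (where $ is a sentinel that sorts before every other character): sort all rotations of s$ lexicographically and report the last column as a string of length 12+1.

rank  rotation       last
    0  $bchghbcebbae  e
    1  ae$bchghbcebb  b
    2  bae$bchghbceb  b
    3  bbae$bchghbce  e
    4  bcebbae$bchgh  h
    5  bchghbcebbae$  $
    6  cebbae$bchghb  b
    7  chghbcebbae$b  b
    8  e$bchghbcebba  a
    9  ebbae$bchghbc  c
   10  ghbcebbae$bch  h
   11  hbcebbae$bchg  g
   12  hghbcebbae$bc  c

ebbeh$bbachgc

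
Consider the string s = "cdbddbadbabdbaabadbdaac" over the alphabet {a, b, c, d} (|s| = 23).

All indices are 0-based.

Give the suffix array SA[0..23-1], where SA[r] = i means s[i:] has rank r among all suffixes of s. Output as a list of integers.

[13, 20, 14, 9, 21, 6, 16, 12, 8, 5, 15, 18, 10, 2, 22, 0, 19, 11, 7, 4, 17, 1, 3]

sorted suffixes:
  #0 SA[0]=13  'aabadbdaac'
  #1 SA[1]=20  'aac'
  #2 SA[2]=14  'abadbdaac'
  #3 SA[3]=9  'abdbaabadbdaac'
  #4 SA[4]=21  'ac'
  #5 SA[5]=6  'adbabdbaabadbdaac'
  #6 SA[6]=16  'adbdaac'
  #7 SA[7]=12  'baabadbdaac'
  #8 SA[8]=8  'babdbaabadbdaac'
  #9 SA[9]=5  'badbabdbaabadbdaac'
  #10 SA[10]=15  'badbdaac'
  #11 SA[11]=18  'bdaac'
  #12 SA[12]=10  'bdbaabadbdaac'
  #13 SA[13]=2  'bddbadbabdbaabadbdaac'
  #14 SA[14]=22  'c'
  #15 SA[15]=0  'cdbddbadbabdbaabadbdaac'
  #16 SA[16]=19  'daac'
  #17 SA[17]=11  'dbaabadbdaac'
  #18 SA[18]=7  'dbabdbaabadbdaac'
  #19 SA[19]=4  'dbadbabdbaabadbdaac'
  #20 SA[20]=17  'dbdaac'
  #21 SA[21]=1  'dbddbadbabdbaabadbdaac'
  #22 SA[22]=3  'ddbadbabdbaabadbdaac'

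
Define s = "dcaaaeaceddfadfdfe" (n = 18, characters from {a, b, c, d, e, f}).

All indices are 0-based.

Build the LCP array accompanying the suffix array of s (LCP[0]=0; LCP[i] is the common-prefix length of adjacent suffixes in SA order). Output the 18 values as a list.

[0, 2, 1, 1, 1, 0, 1, 0, 1, 1, 2, 2, 0, 1, 1, 0, 1, 1]

rank | idx | suffix
   0 |   2 | aaaeaceddfadfdfe
   1 |   3 | aaeaceddfadfdfe
   2 |   6 | aceddfadfdfe
   3 |  12 | adfdfe
   4 |   4 | aeaceddfadfdfe
   5 |   1 | caaaeaceddfadfdfe
   6 |   7 | ceddfadfdfe
   7 |   0 | dcaaaeaceddfadfdfe
   8 |   9 | ddfadfdfe
   9 |  10 | dfadfdfe
  10 |  13 | dfdfe
  11 |  15 | dfe
  12 |  17 | e
  13 |   5 | eaceddfadfdfe
  14 |   8 | eddfadfdfe
  15 |  11 | fadfdfe
  16 |  14 | fdfe
  17 |  16 | fe

SA = [2, 3, 6, 12, 4, 1, 7, 0, 9, 10, 13, 15, 17, 5, 8, 11, 14, 16]
rank  pair      lcp
   1  s[2:],s[3:]  2  'aa'
   2  s[3:],s[6:]  1  'a'
   3  s[6:],s[12:]  1  'a'
   4  s[12:],s[4:]  1  'a'
   5  s[4:],s[1:]  0  ''
   6  s[1:],s[7:]  1  'c'
   7  s[7:],s[0:]  0  ''
   8  s[0:],s[9:]  1  'd'
   9  s[9:],s[10:]  1  'd'
  10  s[10:],s[13:]  2  'df'
  11  s[13:],s[15:]  2  'df'
  12  s[15:],s[17:]  0  ''
  13  s[17:],s[5:]  1  'e'
  14  s[5:],s[8:]  1  'e'
  15  s[8:],s[11:]  0  ''
  16  s[11:],s[14:]  1  'f'
  17  s[14:],s[16:]  1  'f'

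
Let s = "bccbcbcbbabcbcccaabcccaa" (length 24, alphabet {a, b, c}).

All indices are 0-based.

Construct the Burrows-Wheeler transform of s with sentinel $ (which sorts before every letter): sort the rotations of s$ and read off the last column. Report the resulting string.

rank  rotation                   last
    0  $bccbcbcbbabcbcccaabcccaa  a
    1  a$bccbcbcbbabcbcccaabccca  a
    2  aa$bccbcbcbbabcbcccaabccc  c
    3  aabcccaa$bccbcbcbbabcbccc  c
    4  abcbcccaabcccaa$bccbcbcbb  b
    5  abcccaa$bccbcbcbbabcbccca  a
    6  babcbcccaabcccaa$bccbcbcb  b
    7  bbabcbcccaabcccaa$bccbcbc  c
    8  bcbbabcbcccaabcccaa$bccbc  c
    9  bcbcbbabcbcccaabcccaa$bcc  c
   10  bcbcccaabcccaa$bccbcbcbba  a
   11  bccbcbcbbabcbcccaabcccaa$  $
   12  bcccaa$bccbcbcbbabcbcccaa  a
   13  bcccaabcccaa$bccbcbcbbabc  c
   14  caa$bccbcbcbbabcbcccaabcc  c
   15  caabcccaa$bccbcbcbbabcbcc  c
   16  cbbabcbcccaabcccaa$bccbcb  b
   17  cbcbbabcbcccaabcccaa$bccb  b
   18  cbcbcbbabcbcccaabcccaa$bc  c
   19  cbcccaabcccaa$bccbcbcbbab  b
   20  ccaa$bccbcbcbbabcbcccaabc  c
   21  ccaabcccaa$bccbcbcbbabcbc  c
   22  ccbcbcbbabcbcccaabcccaa$b  b
   23  cccaa$bccbcbcbbabcbcccaab  b
   24  cccaabcccaa$bccbcbcbbabcb  b

aaccbabccca$acccbbcbccbbb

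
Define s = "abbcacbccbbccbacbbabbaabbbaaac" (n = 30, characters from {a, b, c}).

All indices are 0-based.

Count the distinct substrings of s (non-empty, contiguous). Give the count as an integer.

rank | idx | suffix
   0 |  26 | aaac
   1 |  21 | aabbbaaac
   2 |  27 | aac
   3 |  18 | abbaabbbaaac
   4 |  22 | abbbaaac
   5 |   0 | abbcacbccbbccbacbbabbaabbbaaac
   6 |  28 | ac
   7 |  14 | acbbabbaabbbaaac
   8 |   4 | acbccbbccbacbbabbaabbbaaac
   9 |  25 | baaac
  10 |  20 | baabbbaaac
  11 |  17 | babbaabbbaaac
  12 |  13 | bacbbabbaabbbaaac
  13 |  24 | bbaaac
  14 |  19 | bbaabbbaaac
  15 |  16 | bbabbaabbbaaac
  16 |  23 | bbbaaac
  17 |   1 | bbcacbccbbccbacbbabbaabbbaaac
  18 |   9 | bbccbacbbabbaabbbaaac
  19 |   2 | bcacbccbbccbacbbabbaabbbaaac
  20 |  10 | bccbacbbabbaabbbaaac
  21 |   6 | bccbbccbacbbabbaabbbaaac
  22 |  29 | c
  23 |   3 | cacbccbbccbacbbabbaabbbaaac
  24 |  12 | cbacbbabbaabbbaaac
  25 |  15 | cbbabbaabbbaaac
  26 |   8 | cbbccbacbbabbaabbbaaac
  27 |   5 | cbccbbccbacbbabbaabbbaaac
  28 |  11 | ccbacbbabbaabbbaaac
  29 |   7 | ccbbccbacbbabbaabbbaaac

SA = [26, 21, 27, 18, 22, 0, 28, 14, 4, 25, 20, 17, 13, 24, 19, 16, 23, 1, 9, 2, 10, 6, 29, 3, 12, 15, 8, 5, 11, 7]
i: (SA[i-1],SA[i]) lcp shared
  1: (26,21) 2 'aa'
  2: (21,27) 2 'aa'
  3: (27,18) 1 'a'
  4: (18,22) 3 'abb'
  5: (22,0) 3 'abb'
  6: (0,28) 1 'a'
  7: (28,14) 2 'ac'
  8: (14,4) 3 'acb'
  9: (4,25) 0 ''
  10: (25,20) 3 'baa'
  11: (20,17) 2 'ba'
  12: (17,13) 2 'ba'
  13: (13,24) 1 'b'
  14: (24,19) 4 'bbaa'
  15: (19,16) 3 'bba'
  16: (16,23) 2 'bb'
  17: (23,1) 2 'bb'
  18: (1,9) 3 'bbc'
  19: (9,2) 1 'b'
  20: (2,10) 2 'bc'
  21: (10,6) 4 'bccb'
  22: (6,29) 0 ''
  23: (29,3) 1 'c'
  24: (3,12) 1 'c'
  25: (12,15) 2 'cb'
  26: (15,8) 3 'cbb'
  27: (8,5) 2 'cb'
  28: (5,11) 1 'c'
  29: (11,7) 3 'ccb'

n(n+1)/2 = 30·31/2 = 465
Σ LCP = 0 + 2 + 2 + 1 + 3 + 3 + 1 + 2 + 3 + 0 + 3 + 2 + 2 + 1 + 4 + 3 + 2 + 2 + 3 + 1 + 2 + 4 + 0 + 1 + 1 + 2 + 3 + 2 + 1 + 3 = 59
distinct = 465 − 59 = 406

406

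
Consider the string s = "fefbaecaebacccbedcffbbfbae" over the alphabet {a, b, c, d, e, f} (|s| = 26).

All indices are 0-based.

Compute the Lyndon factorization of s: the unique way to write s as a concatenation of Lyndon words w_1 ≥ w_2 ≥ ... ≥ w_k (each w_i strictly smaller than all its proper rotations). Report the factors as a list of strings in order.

emit factor 1: 'f' (i=0, period=1)
emit factor 2: 'ef' (i=1, period=2)
emit factor 3: 'b' (i=3, period=1)
emit factor 4: 'aec' (i=4, period=3)
emit factor 5: 'aeb' (i=7, period=3)
emit factor 6: 'acccbedcffbbfbae' (i=10, period=16)

["f", "ef", "b", "aec", "aeb", "acccbedcffbbfbae"]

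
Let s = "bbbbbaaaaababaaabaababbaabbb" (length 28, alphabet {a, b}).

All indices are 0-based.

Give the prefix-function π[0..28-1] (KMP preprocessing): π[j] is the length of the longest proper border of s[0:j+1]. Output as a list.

[0, 1, 2, 3, 4, 0, 0, 0, 0, 0, 1, 0, 1, 0, 0, 0, 1, 0, 0, 1, 0, 1, 2, 0, 0, 1, 2, 3]

π[0] = 0
j=1 s[j]='b': π[1]=1 (border 'b')
j=2 s[j]='b': π[2]=2 (border 'bb')
j=3 s[j]='b': π[3]=3 (border 'bbb')
j=4 s[j]='b': π[4]=4 (border 'bbbb')
j=5 s[j]='a': k: 4→3→2→1→0; π[5]=0 (border '')
j=6 s[j]='a': π[6]=0 (border '')
j=7 s[j]='a': π[7]=0 (border '')
j=8 s[j]='a': π[8]=0 (border '')
j=9 s[j]='a': π[9]=0 (border '')
j=10 s[j]='b': π[10]=1 (border 'b')
j=11 s[j]='a': k: 1→0; π[11]=0 (border '')
j=12 s[j]='b': π[12]=1 (border 'b')
j=13 s[j]='a': k: 1→0; π[13]=0 (border '')
j=14 s[j]='a': π[14]=0 (border '')
j=15 s[j]='a': π[15]=0 (border '')
j=16 s[j]='b': π[16]=1 (border 'b')
j=17 s[j]='a': k: 1→0; π[17]=0 (border '')
j=18 s[j]='a': π[18]=0 (border '')
j=19 s[j]='b': π[19]=1 (border 'b')
j=20 s[j]='a': k: 1→0; π[20]=0 (border '')
j=21 s[j]='b': π[21]=1 (border 'b')
j=22 s[j]='b': π[22]=2 (border 'bb')
j=23 s[j]='a': k: 2→1→0; π[23]=0 (border '')
j=24 s[j]='a': π[24]=0 (border '')
j=25 s[j]='b': π[25]=1 (border 'b')
j=26 s[j]='b': π[26]=2 (border 'bb')
j=27 s[j]='b': π[27]=3 (border 'bbb')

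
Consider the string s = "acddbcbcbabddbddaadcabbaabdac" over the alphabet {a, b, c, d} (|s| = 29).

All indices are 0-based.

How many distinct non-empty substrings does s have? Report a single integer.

393

rank | idx | suffix
   0 |  23 | aabdac
   1 |  16 | aadcabbaabdac
   2 |  20 | abbaabdac
   3 |  24 | abdac
   4 |   9 | abddbddaadcabbaabdac
   5 |  27 | ac
   6 |   0 | acddbcbcbabddbddaadcabbaabdac
   7 |  17 | adcabbaabdac
   8 |  22 | baabdac
   9 |   8 | babddbddaadcabbaabdac
  10 |  21 | bbaabdac
  11 |   6 | bcbabddbddaadcabbaabdac
  12 |   4 | bcbcbabddbddaadcabbaabdac
  13 |  25 | bdac
  14 |  13 | bddaadcabbaabdac
  15 |  10 | bddbddaadcabbaabdac
  16 |  28 | c
  17 |  19 | cabbaabdac
  18 |   7 | cbabddbddaadcabbaabdac
  19 |   5 | cbcbabddbddaadcabbaabdac
  20 |   1 | cddbcbcbabddbddaadcabbaabdac
  21 |  15 | daadcabbaabdac
  22 |  26 | dac
  23 |   3 | dbcbcbabddbddaadcabbaabdac
  24 |  12 | dbddaadcabbaabdac
  25 |  18 | dcabbaabdac
  26 |  14 | ddaadcabbaabdac
  27 |   2 | ddbcbcbabddbddaadcabbaabdac
  28 |  11 | ddbddaadcabbaabdac

SA = [23, 16, 20, 24, 9, 27, 0, 17, 22, 8, 21, 6, 4, 25, 13, 10, 28, 19, 7, 5, 1, 15, 26, 3, 12, 18, 14, 2, 11]
[i] adj suffixes → lcp
  [1] 23/16 → 2 ('aa')
  [2] 16/20 → 1 ('a')
  [3] 20/24 → 2 ('ab')
  [4] 24/9 → 3 ('abd')
  [5] 9/27 → 1 ('a')
  [6] 27/0 → 2 ('ac')
  [7] 0/17 → 1 ('a')
  [8] 17/22 → 0 ('')
  [9] 22/8 → 2 ('ba')
  [10] 8/21 → 1 ('b')
  [11] 21/6 → 1 ('b')
  [12] 6/4 → 3 ('bcb')
  [13] 4/25 → 1 ('b')
  [14] 25/13 → 2 ('bd')
  [15] 13/10 → 3 ('bdd')
  [16] 10/28 → 0 ('')
  [17] 28/19 → 1 ('c')
  [18] 19/7 → 1 ('c')
  [19] 7/5 → 2 ('cb')
  [20] 5/1 → 1 ('c')
  [21] 1/15 → 0 ('')
  [22] 15/26 → 2 ('da')
  [23] 26/3 → 1 ('d')
  [24] 3/12 → 2 ('db')
  [25] 12/18 → 1 ('d')
  [26] 18/14 → 1 ('d')
  [27] 14/2 → 2 ('dd')
  [28] 2/11 → 3 ('ddb')

n(n+1)/2 = 29·30/2 = 435
Σ LCP = 0 + 2 + 1 + 2 + 3 + 1 + 2 + 1 + 0 + 2 + 1 + 1 + 3 + 1 + 2 + 3 + 0 + 1 + 1 + 2 + 1 + 0 + 2 + 1 + 2 + 1 + 1 + 2 + 3 = 42
distinct = 435 − 42 = 393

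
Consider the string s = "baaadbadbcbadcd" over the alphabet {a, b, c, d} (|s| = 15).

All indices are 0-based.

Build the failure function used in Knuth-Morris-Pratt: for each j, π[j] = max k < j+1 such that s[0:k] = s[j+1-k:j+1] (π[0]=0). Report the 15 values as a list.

[0, 0, 0, 0, 0, 1, 2, 0, 1, 0, 1, 2, 0, 0, 0]

π[0] = 0
j=1 s[j]='a': π[1]=0 (border '')
j=2 s[j]='a': π[2]=0 (border '')
j=3 s[j]='a': π[3]=0 (border '')
j=4 s[j]='d': π[4]=0 (border '')
j=5 s[j]='b': π[5]=1 (border 'b')
j=6 s[j]='a': π[6]=2 (border 'ba')
j=7 s[j]='d': k: 2→0; π[7]=0 (border '')
j=8 s[j]='b': π[8]=1 (border 'b')
j=9 s[j]='c': k: 1→0; π[9]=0 (border '')
j=10 s[j]='b': π[10]=1 (border 'b')
j=11 s[j]='a': π[11]=2 (border 'ba')
j=12 s[j]='d': k: 2→0; π[12]=0 (border '')
j=13 s[j]='c': π[13]=0 (border '')
j=14 s[j]='d': π[14]=0 (border '')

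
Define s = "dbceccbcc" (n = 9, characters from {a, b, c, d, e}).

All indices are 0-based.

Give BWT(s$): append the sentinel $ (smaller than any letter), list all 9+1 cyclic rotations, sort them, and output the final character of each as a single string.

ccdccbeb$c

rank  rotation    last
    0  $dbceccbcc  c
    1  bcc$dbcecc  c
    2  bceccbcc$d  d
    3  c$dbceccbc  c
    4  cbcc$dbcec  c
    5  cc$dbceccb  b
    6  ccbcc$dbce  e
    7  ceccbcc$db  b
    8  dbceccbcc$  $
    9  eccbcc$dbc  c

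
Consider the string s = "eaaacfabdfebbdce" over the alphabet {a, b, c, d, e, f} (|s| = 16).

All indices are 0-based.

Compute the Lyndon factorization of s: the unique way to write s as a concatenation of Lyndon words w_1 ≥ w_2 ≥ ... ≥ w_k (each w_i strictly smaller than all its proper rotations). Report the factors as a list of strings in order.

["e", "aaacfabdfebbdce"]

emit factor 1: 'e' (i=0, period=1)
emit factor 2: 'aaacfabdfebbdce' (i=1, period=15)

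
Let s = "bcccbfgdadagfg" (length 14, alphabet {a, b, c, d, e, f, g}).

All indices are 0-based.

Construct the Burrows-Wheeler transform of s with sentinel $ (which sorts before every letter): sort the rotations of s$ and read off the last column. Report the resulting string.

gdd$cccbgagbffa

rank  rotation         last
    0  $bcccbfgdadagfg  g
    1  adagfg$bcccbfgd  d
    2  agfg$bcccbfgdad  d
    3  bcccbfgdadagfg$  $
    4  bfgdadagfg$bccc  c
    5  cbfgdadagfg$bcc  c
    6  ccbfgdadagfg$bc  c
    7  cccbfgdadagfg$b  b
    8  dadagfg$bcccbfg  g
    9  dagfg$bcccbfgda  a
   10  fg$bcccbfgdadag  g
   11  fgdadagfg$bcccb  b
   12  g$bcccbfgdadagf  f
   13  gdadagfg$bcccbf  f
   14  gfg$bcccbfgdada  a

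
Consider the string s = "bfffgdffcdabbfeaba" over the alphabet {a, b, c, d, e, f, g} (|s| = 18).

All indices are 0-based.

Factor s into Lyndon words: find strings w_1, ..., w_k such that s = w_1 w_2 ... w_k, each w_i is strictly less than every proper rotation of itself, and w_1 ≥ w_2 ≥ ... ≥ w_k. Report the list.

emit factor 1: 'bfffgdffcd' (i=0, period=10)
emit factor 2: 'abbfe' (i=10, period=5)
emit factor 3: 'ab' (i=15, period=2)
emit factor 4: 'a' (i=17, period=1)

["bfffgdffcd", "abbfe", "ab", "a"]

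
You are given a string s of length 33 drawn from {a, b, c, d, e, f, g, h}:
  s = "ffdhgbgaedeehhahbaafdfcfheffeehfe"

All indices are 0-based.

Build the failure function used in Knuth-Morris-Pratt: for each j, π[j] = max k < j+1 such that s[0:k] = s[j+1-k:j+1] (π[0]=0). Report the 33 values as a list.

[0, 1, 0, 0, 0, 0, 0, 0, 0, 0, 0, 0, 0, 0, 0, 0, 0, 0, 0, 1, 0, 1, 0, 1, 0, 0, 1, 2, 0, 0, 0, 1, 0]

π[0] = 0
j=1 s[j]='f': π[1]=1 (border 'f')
j=2 s[j]='d': k: 1→0; π[2]=0 (border '')
j=3 s[j]='h': π[3]=0 (border '')
j=4 s[j]='g': π[4]=0 (border '')
j=5 s[j]='b': π[5]=0 (border '')
j=6 s[j]='g': π[6]=0 (border '')
j=7 s[j]='a': π[7]=0 (border '')
j=8 s[j]='e': π[8]=0 (border '')
j=9 s[j]='d': π[9]=0 (border '')
j=10 s[j]='e': π[10]=0 (border '')
j=11 s[j]='e': π[11]=0 (border '')
j=12 s[j]='h': π[12]=0 (border '')
j=13 s[j]='h': π[13]=0 (border '')
j=14 s[j]='a': π[14]=0 (border '')
j=15 s[j]='h': π[15]=0 (border '')
j=16 s[j]='b': π[16]=0 (border '')
j=17 s[j]='a': π[17]=0 (border '')
j=18 s[j]='a': π[18]=0 (border '')
j=19 s[j]='f': π[19]=1 (border 'f')
j=20 s[j]='d': k: 1→0; π[20]=0 (border '')
j=21 s[j]='f': π[21]=1 (border 'f')
j=22 s[j]='c': k: 1→0; π[22]=0 (border '')
j=23 s[j]='f': π[23]=1 (border 'f')
j=24 s[j]='h': k: 1→0; π[24]=0 (border '')
j=25 s[j]='e': π[25]=0 (border '')
j=26 s[j]='f': π[26]=1 (border 'f')
j=27 s[j]='f': π[27]=2 (border 'ff')
j=28 s[j]='e': k: 2→1→0; π[28]=0 (border '')
j=29 s[j]='e': π[29]=0 (border '')
j=30 s[j]='h': π[30]=0 (border '')
j=31 s[j]='f': π[31]=1 (border 'f')
j=32 s[j]='e': k: 1→0; π[32]=0 (border '')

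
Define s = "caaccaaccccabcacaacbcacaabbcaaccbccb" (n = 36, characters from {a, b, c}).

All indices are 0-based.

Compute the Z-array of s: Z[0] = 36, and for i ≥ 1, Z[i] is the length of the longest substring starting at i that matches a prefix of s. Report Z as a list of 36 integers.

[36, 0, 0, 1, 5, 0, 0, 1, 1, 1, 2, 0, 0, 2, 0, 4, 0, 0, 1, 0, 2, 0, 3, 0, 0, 0, 0, 5, 0, 0, 1, 1, 0, 1, 1, 0]

Z[0]=36
i=1: outside box; Z[1]=0
i=2: outside box; Z[2]=0
i=3: outside box; Z[3]=1 scan→box=[3,4)
i=4: outside box; Z[4]=5 scan→box=[4,9)
i=5: min(r-i=4, Z[1]=0)=0; Z[5]=0
i=6: min(r-i=3, Z[2]=0)=0; Z[6]=0
i=7: min(r-i=2, Z[3]=1)=1; Z[7]=1
i=8: min(r-i=1, Z[4]=5)=1; Z[8]=1
i=9: outside box; Z[9]=1 scan→box=[9,10)
i=10: outside box; Z[10]=2 scan→box=[10,12)
i=11: min(r-i=1, Z[1]=0)=0; Z[11]=0
i=12: outside box; Z[12]=0
i=13: outside box; Z[13]=2 scan→box=[13,15)
i=14: min(r-i=1, Z[1]=0)=0; Z[14]=0
i=15: outside box; Z[15]=4 scan→box=[15,19)
i=16: min(r-i=3, Z[1]=0)=0; Z[16]=0
i=17: min(r-i=2, Z[2]=0)=0; Z[17]=0
i=18: min(r-i=1, Z[3]=1)=1; Z[18]=1
i=19: outside box; Z[19]=0
i=20: outside box; Z[20]=2 scan→box=[20,22)
i=21: min(r-i=1, Z[1]=0)=0; Z[21]=0
i=22: outside box; Z[22]=3 scan→box=[22,25)
i=23: min(r-i=2, Z[1]=0)=0; Z[23]=0
i=24: min(r-i=1, Z[2]=0)=0; Z[24]=0
i=25: outside box; Z[25]=0
i=26: outside box; Z[26]=0
i=27: outside box; Z[27]=5 scan→box=[27,32)
i=28: min(r-i=4, Z[1]=0)=0; Z[28]=0
i=29: min(r-i=3, Z[2]=0)=0; Z[29]=0
i=30: min(r-i=2, Z[3]=1)=1; Z[30]=1
i=31: min(r-i=1, Z[4]=5)=1; Z[31]=1
i=32: outside box; Z[32]=0
i=33: outside box; Z[33]=1 scan→box=[33,34)
i=34: outside box; Z[34]=1 scan→box=[34,35)
i=35: outside box; Z[35]=0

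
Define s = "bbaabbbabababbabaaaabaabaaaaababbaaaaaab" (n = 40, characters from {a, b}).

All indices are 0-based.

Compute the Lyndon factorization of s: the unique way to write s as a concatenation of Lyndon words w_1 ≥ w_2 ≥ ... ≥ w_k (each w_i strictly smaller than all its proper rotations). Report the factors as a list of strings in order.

["b", "b", "aabbbabababbab", "aaaabaab", "aaaaababb", "aaaaaab"]

emit factor 1: 'b' (i=0, period=1)
emit factor 2: 'b' (i=1, period=1)
emit factor 3: 'aabbbabababbab' (i=2, period=14)
emit factor 4: 'aaaabaab' (i=16, period=8)
emit factor 5: 'aaaaababb' (i=24, period=9)
emit factor 6: 'aaaaaab' (i=33, period=7)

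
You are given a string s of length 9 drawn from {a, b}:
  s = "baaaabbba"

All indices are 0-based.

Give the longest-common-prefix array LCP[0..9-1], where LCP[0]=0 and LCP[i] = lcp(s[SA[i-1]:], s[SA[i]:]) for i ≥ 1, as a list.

sorted suffixes:
  #0 SA[0]=8  'a'
  #1 SA[1]=1  'aaaabbba'
  #2 SA[2]=2  'aaabbba'
  #3 SA[3]=3  'aabbba'
  #4 SA[4]=4  'abbba'
  #5 SA[5]=7  'ba'
  #6 SA[6]=0  'baaaabbba'
  #7 SA[7]=6  'bba'
  #8 SA[8]=5  'bbba'

SA = [8, 1, 2, 3, 4, 7, 0, 6, 5]
[i] adj suffixes → lcp
  [1] 8/1 → 1 ('a')
  [2] 1/2 → 3 ('aaa')
  [3] 2/3 → 2 ('aa')
  [4] 3/4 → 1 ('a')
  [5] 4/7 → 0 ('')
  [6] 7/0 → 2 ('ba')
  [7] 0/6 → 1 ('b')
  [8] 6/5 → 2 ('bb')

[0, 1, 3, 2, 1, 0, 2, 1, 2]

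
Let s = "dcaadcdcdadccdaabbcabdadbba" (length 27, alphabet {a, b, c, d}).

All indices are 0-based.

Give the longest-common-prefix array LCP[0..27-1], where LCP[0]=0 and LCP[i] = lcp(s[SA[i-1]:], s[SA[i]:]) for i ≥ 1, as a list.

[0, 1, 2, 1, 2, 1, 2, 3, 0, 1, 2, 1, 1, 0, 2, 1, 1, 3, 2, 0, 2, 3, 1, 1, 2, 2, 3]

sorted suffixes:
  #0 SA[0]=26  'a'
  #1 SA[1]=14  'aabbcabdadbba'
  #2 SA[2]=2  'aadcdcdadccdaabbcabdadbba'
  #3 SA[3]=15  'abbcabdadbba'
  #4 SA[4]=19  'abdadbba'
  #5 SA[5]=22  'adbba'
  #6 SA[6]=9  'adccdaabbcabdadbba'
  #7 SA[7]=3  'adcdcdadccdaabbcabdadbba'
  #8 SA[8]=25  'ba'
  #9 SA[9]=24  'bba'
  #10 SA[10]=16  'bbcabdadbba'
  #11 SA[11]=17  'bcabdadbba'
  #12 SA[12]=20  'bdadbba'
  #13 SA[13]=1  'caadcdcdadccdaabbcabdadbba'
  #14 SA[14]=18  'cabdadbba'
  #15 SA[15]=11  'ccdaabbcabdadbba'
  #16 SA[16]=12  'cdaabbcabdadbba'
  #17 SA[17]=7  'cdadccdaabbcabdadbba'
  #18 SA[18]=5  'cdcdadccdaabbcabdadbba'
  #19 SA[19]=13  'daabbcabdadbba'
  #20 SA[20]=21  'dadbba'
  #21 SA[21]=8  'dadccdaabbcabdadbba'
  #22 SA[22]=23  'dbba'
  #23 SA[23]=0  'dcaadcdcdadccdaabbcabdadbba'
  #24 SA[24]=10  'dccdaabbcabdadbba'
  #25 SA[25]=6  'dcdadccdaabbcabdadbba'
  #26 SA[26]=4  'dcdcdadccdaabbcabdadbba'

SA = [26, 14, 2, 15, 19, 22, 9, 3, 25, 24, 16, 17, 20, 1, 18, 11, 12, 7, 5, 13, 21, 8, 23, 0, 10, 6, 4]
[i] adj suffixes → lcp
  [1] 26/14 → 1 ('a')
  [2] 14/2 → 2 ('aa')
  [3] 2/15 → 1 ('a')
  [4] 15/19 → 2 ('ab')
  [5] 19/22 → 1 ('a')
  [6] 22/9 → 2 ('ad')
  [7] 9/3 → 3 ('adc')
  [8] 3/25 → 0 ('')
  [9] 25/24 → 1 ('b')
  [10] 24/16 → 2 ('bb')
  [11] 16/17 → 1 ('b')
  [12] 17/20 → 1 ('b')
  [13] 20/1 → 0 ('')
  [14] 1/18 → 2 ('ca')
  [15] 18/11 → 1 ('c')
  [16] 11/12 → 1 ('c')
  [17] 12/7 → 3 ('cda')
  [18] 7/5 → 2 ('cd')
  [19] 5/13 → 0 ('')
  [20] 13/21 → 2 ('da')
  [21] 21/8 → 3 ('dad')
  [22] 8/23 → 1 ('d')
  [23] 23/0 → 1 ('d')
  [24] 0/10 → 2 ('dc')
  [25] 10/6 → 2 ('dc')
  [26] 6/4 → 3 ('dcd')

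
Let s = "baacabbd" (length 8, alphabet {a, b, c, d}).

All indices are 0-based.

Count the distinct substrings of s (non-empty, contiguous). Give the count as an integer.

rank→(start, suffix):
  0 → (1, 'aacabbd')
  1 → (4, 'abbd')
  2 → (2, 'acabbd')
  3 → (0, 'baacabbd')
  4 → (5, 'bbd')
  5 → (6, 'bd')
  6 → (3, 'cabbd')
  7 → (7, 'd')

SA = [1, 4, 2, 0, 5, 6, 3, 7]
i: (SA[i-1],SA[i]) lcp shared
  1: (1,4) 1 'a'
  2: (4,2) 1 'a'
  3: (2,0) 0 ''
  4: (0,5) 1 'b'
  5: (5,6) 1 'b'
  6: (6,3) 0 ''
  7: (3,7) 0 ''

n(n+1)/2 = 8·9/2 = 36
Σ LCP = 0 + 1 + 1 + 0 + 1 + 1 + 0 + 0 = 4
distinct = 36 − 4 = 32

32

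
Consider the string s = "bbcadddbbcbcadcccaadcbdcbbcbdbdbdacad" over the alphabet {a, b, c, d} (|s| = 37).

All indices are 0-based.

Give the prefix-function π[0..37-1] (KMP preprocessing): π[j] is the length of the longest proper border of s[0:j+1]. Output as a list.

[0, 1, 0, 0, 0, 0, 0, 1, 2, 3, 1, 0, 0, 0, 0, 0, 0, 0, 0, 0, 0, 1, 0, 0, 1, 2, 3, 1, 0, 1, 0, 1, 0, 0, 0, 0, 0]

π[0] = 0
j=1 s[j]='b': π[1]=1 (border 'b')
j=2 s[j]='c': k: 1→0; π[2]=0 (border '')
j=3 s[j]='a': π[3]=0 (border '')
j=4 s[j]='d': π[4]=0 (border '')
j=5 s[j]='d': π[5]=0 (border '')
j=6 s[j]='d': π[6]=0 (border '')
j=7 s[j]='b': π[7]=1 (border 'b')
j=8 s[j]='b': π[8]=2 (border 'bb')
j=9 s[j]='c': π[9]=3 (border 'bbc')
j=10 s[j]='b': k: 3→0; π[10]=1 (border 'b')
j=11 s[j]='c': k: 1→0; π[11]=0 (border '')
j=12 s[j]='a': π[12]=0 (border '')
j=13 s[j]='d': π[13]=0 (border '')
j=14 s[j]='c': π[14]=0 (border '')
j=15 s[j]='c': π[15]=0 (border '')
j=16 s[j]='c': π[16]=0 (border '')
j=17 s[j]='a': π[17]=0 (border '')
j=18 s[j]='a': π[18]=0 (border '')
j=19 s[j]='d': π[19]=0 (border '')
j=20 s[j]='c': π[20]=0 (border '')
j=21 s[j]='b': π[21]=1 (border 'b')
j=22 s[j]='d': k: 1→0; π[22]=0 (border '')
j=23 s[j]='c': π[23]=0 (border '')
j=24 s[j]='b': π[24]=1 (border 'b')
j=25 s[j]='b': π[25]=2 (border 'bb')
j=26 s[j]='c': π[26]=3 (border 'bbc')
j=27 s[j]='b': k: 3→0; π[27]=1 (border 'b')
j=28 s[j]='d': k: 1→0; π[28]=0 (border '')
j=29 s[j]='b': π[29]=1 (border 'b')
j=30 s[j]='d': k: 1→0; π[30]=0 (border '')
j=31 s[j]='b': π[31]=1 (border 'b')
j=32 s[j]='d': k: 1→0; π[32]=0 (border '')
j=33 s[j]='a': π[33]=0 (border '')
j=34 s[j]='c': π[34]=0 (border '')
j=35 s[j]='a': π[35]=0 (border '')
j=36 s[j]='d': π[36]=0 (border '')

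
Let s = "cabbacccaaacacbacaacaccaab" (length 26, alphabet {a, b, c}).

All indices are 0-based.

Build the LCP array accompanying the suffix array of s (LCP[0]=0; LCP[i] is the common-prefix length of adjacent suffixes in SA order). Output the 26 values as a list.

[0, 2, 2, 5, 1, 2, 1, 3, 4, 2, 2, 3, 0, 1, 3, 1, 0, 3, 3, 2, 2, 3, 1, 1, 4, 2]

sorted suffixes:
  #0 SA[0]=8  'aaacacbacaacaccaab'
  #1 SA[1]=23  'aab'
  #2 SA[2]=9  'aacacbacaacaccaab'
  #3 SA[3]=17  'aacaccaab'
  #4 SA[4]=24  'ab'
  #5 SA[5]=1  'abbacccaaacacbacaacaccaab'
  #6 SA[6]=15  'acaacaccaab'
  #7 SA[7]=10  'acacbacaacaccaab'
  #8 SA[8]=18  'acaccaab'
  #9 SA[9]=12  'acbacaacaccaab'
  #10 SA[10]=20  'accaab'
  #11 SA[11]=4  'acccaaacacbacaacaccaab'
  #12 SA[12]=25  'b'
  #13 SA[13]=14  'bacaacaccaab'
  #14 SA[14]=3  'bacccaaacacbacaacaccaab'
  #15 SA[15]=2  'bbacccaaacacbacaacaccaab'
  #16 SA[16]=7  'caaacacbacaacaccaab'
  #17 SA[17]=22  'caab'
  #18 SA[18]=16  'caacaccaab'
  #19 SA[19]=0  'cabbacccaaacacbacaacaccaab'
  #20 SA[20]=11  'cacbacaacaccaab'
  #21 SA[21]=19  'caccaab'
  #22 SA[22]=13  'cbacaacaccaab'
  #23 SA[23]=6  'ccaaacacbacaacaccaab'
  #24 SA[24]=21  'ccaab'
  #25 SA[25]=5  'cccaaacacbacaacaccaab'

SA = [8, 23, 9, 17, 24, 1, 15, 10, 18, 12, 20, 4, 25, 14, 3, 2, 7, 22, 16, 0, 11, 19, 13, 6, 21, 5]
[i] adj suffixes → lcp
  [1] 8/23 → 2 ('aa')
  [2] 23/9 → 2 ('aa')
  [3] 9/17 → 5 ('aacac')
  [4] 17/24 → 1 ('a')
  [5] 24/1 → 2 ('ab')
  [6] 1/15 → 1 ('a')
  [7] 15/10 → 3 ('aca')
  [8] 10/18 → 4 ('acac')
  [9] 18/12 → 2 ('ac')
  [10] 12/20 → 2 ('ac')
  [11] 20/4 → 3 ('acc')
  [12] 4/25 → 0 ('')
  [13] 25/14 → 1 ('b')
  [14] 14/3 → 3 ('bac')
  [15] 3/2 → 1 ('b')
  [16] 2/7 → 0 ('')
  [17] 7/22 → 3 ('caa')
  [18] 22/16 → 3 ('caa')
  [19] 16/0 → 2 ('ca')
  [20] 0/11 → 2 ('ca')
  [21] 11/19 → 3 ('cac')
  [22] 19/13 → 1 ('c')
  [23] 13/6 → 1 ('c')
  [24] 6/21 → 4 ('ccaa')
  [25] 21/5 → 2 ('cc')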